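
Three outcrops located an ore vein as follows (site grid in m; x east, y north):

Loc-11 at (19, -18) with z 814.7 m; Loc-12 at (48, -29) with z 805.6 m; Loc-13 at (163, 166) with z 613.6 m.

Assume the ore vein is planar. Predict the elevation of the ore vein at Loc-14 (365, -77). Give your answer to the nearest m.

Two edge vectors: Loc-11→Loc-12 = (29, -11, -9.1), Loc-11→Loc-13 = (144, 184, -201.1).
Normal n = (Loc-11→Loc-12) × (Loc-11→Loc-13) = (3886.5, 4521.5, 6920).
So ∂z/∂x = −n_x/n_z = −0.56163 and ∂z/∂y = −n_y/n_z = −0.65340.
Intercept c from Loc-11: 814.7 + 10.67 − 11.76 = 813.61.
At (365, -77): z = −205.0 + 50.3 + 813.61 = 658.9 m.

659 m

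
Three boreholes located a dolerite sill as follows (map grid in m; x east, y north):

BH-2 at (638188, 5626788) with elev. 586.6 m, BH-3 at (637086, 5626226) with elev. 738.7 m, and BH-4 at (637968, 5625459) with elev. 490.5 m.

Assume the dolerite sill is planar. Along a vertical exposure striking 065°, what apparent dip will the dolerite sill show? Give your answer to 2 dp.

7.36°

Let the plane be z = a·x + b·y + c.
BH-3−BH-2: −1102a − 562b = 152.1;  BH-4−BH-2: −220a − 1329b = −96.1.
Solving gives a = −0.19103, b = 0.10393.
Unit vector along 065° is (sin 65°, cos 65°) = (0.9063, 0.4226).
Slope in that direction = a·(0.9063) + b·(0.4226) = −0.12920.
Apparent dip = arctan|0.12920| = 7.36° (true dip is 12.3°, so apparent ≤ true as expected).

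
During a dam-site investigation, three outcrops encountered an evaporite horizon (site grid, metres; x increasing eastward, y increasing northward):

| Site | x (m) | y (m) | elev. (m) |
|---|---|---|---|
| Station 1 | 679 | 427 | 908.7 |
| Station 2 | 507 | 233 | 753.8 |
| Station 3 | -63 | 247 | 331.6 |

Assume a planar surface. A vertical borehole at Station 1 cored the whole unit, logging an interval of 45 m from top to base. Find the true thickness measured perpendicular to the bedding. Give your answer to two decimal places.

Let the plane be z = a·x + b·y + c.
Station 2−Station 1: −172a − 194b = −154.9;  Station 3−Station 1: −742a − 180b = −577.1.
Solving gives a = 0.74411, b = 0.13873.
|∇z| = √(a²+b²) = 0.75693, so dip δ = arctan(0.75693) = 37.12°.
True thickness = vertical thickness × cos δ = 45 × cos 37.12° = 35.88 m.

35.88 m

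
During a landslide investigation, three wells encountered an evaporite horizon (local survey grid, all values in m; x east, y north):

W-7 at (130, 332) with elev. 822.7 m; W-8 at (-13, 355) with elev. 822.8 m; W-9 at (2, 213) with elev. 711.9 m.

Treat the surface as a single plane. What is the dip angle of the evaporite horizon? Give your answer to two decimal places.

Two edge vectors: W-7→W-8 = (-143, 23, 0.1), W-7→W-9 = (-128, -119, -110.8).
Normal n = (W-7→W-8) × (W-7→W-9) = (-2536.5, -15857.2, 19961).
So ∂z/∂x = −n_x/n_z = 0.12707 and ∂z/∂y = −n_y/n_z = 0.79441.
Gradient magnitude |∇z| = √(a² + b²) = √(0.01615 + 0.63109) = 0.80451.
True dip = arctan(0.80451) = 38.82°, dipping toward S (azimuth ≈ 189°).

38.82°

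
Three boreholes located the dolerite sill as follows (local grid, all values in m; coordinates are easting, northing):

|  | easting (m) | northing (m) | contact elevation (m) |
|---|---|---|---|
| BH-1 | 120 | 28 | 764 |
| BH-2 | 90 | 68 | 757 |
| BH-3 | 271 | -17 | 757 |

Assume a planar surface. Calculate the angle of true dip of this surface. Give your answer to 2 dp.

16.62°

Let the plane be z = a·easting + b·northing + c.
BH-2−BH-1: −30a + 40b = −7;  BH-3−BH-1: 151a − 45b = −7.
Solving gives a = −0.12687, b = −0.27015.
Gradient magnitude |∇z| = √(a² + b²) = √(0.01609 + 0.07298) = 0.29846.
True dip = arctan(0.29846) = 16.62°, dipping toward NNE (azimuth ≈ 025°).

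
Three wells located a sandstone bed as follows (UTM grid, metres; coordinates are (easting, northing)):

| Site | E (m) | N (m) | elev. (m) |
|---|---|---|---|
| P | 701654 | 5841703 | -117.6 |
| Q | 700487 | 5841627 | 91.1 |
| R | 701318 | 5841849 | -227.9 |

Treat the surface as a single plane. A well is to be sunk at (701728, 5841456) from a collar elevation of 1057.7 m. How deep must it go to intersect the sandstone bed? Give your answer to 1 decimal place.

Two edge vectors: P→Q = (-1167, -76, 208.7), P→R = (-336, 146, -110.3).
Normal n = (P→Q) × (P→R) = (-22087.4, -198843.3, -195918).
So ∂z/∂E = −n_x/n_z = −0.112737982 and ∂z/∂N = −n_y/n_z = −1.014931247.
Intercept c from P: -117.6 + 79103.06 + 5928926.91 = 6007912.37.
At (701728, 5841456): z_contact = −79111.40 − 5928676.22 + 6007912.37 = 124.75 m.
Depth below ground = 1057.7 − 124.75 = 933.0 m.

933.0 m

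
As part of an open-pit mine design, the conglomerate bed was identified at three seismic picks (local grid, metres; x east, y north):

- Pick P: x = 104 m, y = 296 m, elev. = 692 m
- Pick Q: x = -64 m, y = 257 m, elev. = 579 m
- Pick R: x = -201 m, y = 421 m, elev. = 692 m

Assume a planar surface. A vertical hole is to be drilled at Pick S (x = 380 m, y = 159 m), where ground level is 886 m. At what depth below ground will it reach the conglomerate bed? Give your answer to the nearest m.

219 m

Two edge vectors: Pick P→Pick Q = (-168, -39, -113), Pick P→Pick R = (-305, 125, 0).
Normal n = (Pick P→Pick Q) × (Pick P→Pick R) = (14125, 34465, -32895).
So ∂z/∂x = −n_x/n_z = 0.42940 and ∂z/∂y = −n_y/n_z = 1.04773.
Intercept c from Pick P: 692 − 44.66 − 310.13 = 337.22.
At (380, 159): z_contact = 163.2 + 166.6 + 337.22 = 667.0 m.
Depth below ground = 886 − 667.0 = 219 m.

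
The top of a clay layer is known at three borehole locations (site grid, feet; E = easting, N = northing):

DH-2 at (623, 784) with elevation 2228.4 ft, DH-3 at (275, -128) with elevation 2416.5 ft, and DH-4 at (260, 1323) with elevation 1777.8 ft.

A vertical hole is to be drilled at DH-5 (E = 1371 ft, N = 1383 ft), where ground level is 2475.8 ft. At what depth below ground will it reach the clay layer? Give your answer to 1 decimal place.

Two edge vectors: DH-2→DH-3 = (-348, -912, 188.1), DH-2→DH-4 = (-363, 539, -450.6).
Normal n = (DH-2→DH-3) × (DH-2→DH-4) = (309561.3, -225089.1, -518628).
So ∂z/∂E = −n_x/n_z = 0.596885 and ∂z/∂N = −n_y/n_z = −0.434009.
Intercept c from DH-2: 2228.4 − 371.86 + 340.26 = 2196.80.
At (1371, 1383): z_contact = 818.33 − 600.23 + 2196.80 = 2414.90 ft.
Depth below ground = 2475.8 − 2414.90 = 60.9 ft.

60.9 ft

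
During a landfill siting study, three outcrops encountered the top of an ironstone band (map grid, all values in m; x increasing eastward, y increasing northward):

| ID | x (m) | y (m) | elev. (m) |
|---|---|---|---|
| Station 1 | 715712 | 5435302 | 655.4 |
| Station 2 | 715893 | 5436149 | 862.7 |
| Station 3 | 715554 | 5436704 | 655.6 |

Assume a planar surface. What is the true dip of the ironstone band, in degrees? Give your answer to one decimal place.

37.0°

Let the plane be z = a·x + b·y + c.
Station 2−Station 1: 181a + 847b = 207.3;  Station 3−Station 1: −158a + 1402b = 0.2.
Solving gives a = 0.74942, b = 0.08460.
Gradient magnitude |∇z| = √(a² + b²) = √(0.56163 + 0.00716) = 0.75418.
True dip = arctan(0.75418) = 37.0°, dipping toward W (azimuth ≈ 264°).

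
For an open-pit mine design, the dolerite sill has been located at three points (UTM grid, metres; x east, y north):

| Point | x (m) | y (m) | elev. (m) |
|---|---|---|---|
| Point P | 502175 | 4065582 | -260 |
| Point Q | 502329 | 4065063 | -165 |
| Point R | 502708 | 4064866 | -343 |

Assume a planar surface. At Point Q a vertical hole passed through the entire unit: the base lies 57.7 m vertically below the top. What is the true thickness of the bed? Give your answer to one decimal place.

45.7 m

Two edge vectors: Point P→Point Q = (154, -519, 95), Point P→Point R = (533, -716, -83).
Normal n = (Point P→Point Q) × (Point P→Point R) = (111097, 63417, 166363).
So ∂z/∂x = −n_x/n_z = −0.66780 and ∂z/∂y = −n_y/n_z = −0.38120.
|∇z| = √(a²+b²) = 0.76894, so dip δ = arctan(0.76894) = 37.56°.
True thickness = vertical thickness × cos δ = 57.7 × cos 37.56° = 45.7 m.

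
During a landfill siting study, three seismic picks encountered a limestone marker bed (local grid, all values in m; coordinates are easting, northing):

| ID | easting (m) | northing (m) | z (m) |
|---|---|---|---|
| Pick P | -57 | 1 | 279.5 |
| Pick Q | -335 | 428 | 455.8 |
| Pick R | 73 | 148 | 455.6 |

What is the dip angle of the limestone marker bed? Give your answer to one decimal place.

Two edge vectors: Pick P→Pick Q = (-278, 427, 176.3), Pick P→Pick R = (130, 147, 176.1).
Normal n = (Pick P→Pick Q) × (Pick P→Pick R) = (49278.6, 71874.8, -96376).
So ∂z/∂easting = −n_x/n_z = 0.51132 and ∂z/∂northing = −n_y/n_z = 0.74577.
Gradient magnitude |∇z| = √(a² + b²) = √(0.26144 + 0.55618) = 0.90423.
True dip = arctan(0.90423) = 42.1°, dipping toward SW (azimuth ≈ 214°).

42.1°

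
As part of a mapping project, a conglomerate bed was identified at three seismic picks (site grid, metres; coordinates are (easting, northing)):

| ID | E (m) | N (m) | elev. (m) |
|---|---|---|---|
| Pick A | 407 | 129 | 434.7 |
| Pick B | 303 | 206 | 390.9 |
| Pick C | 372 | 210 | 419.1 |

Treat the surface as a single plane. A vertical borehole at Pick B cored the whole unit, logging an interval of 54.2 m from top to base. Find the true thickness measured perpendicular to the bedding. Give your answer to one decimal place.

Two edge vectors: Pick A→Pick B = (-104, 77, -43.8), Pick A→Pick C = (-35, 81, -15.6).
Normal n = (Pick A→Pick B) × (Pick A→Pick C) = (2346.6, -89.4, -5729).
So ∂z/∂E = −n_x/n_z = 0.40960 and ∂z/∂N = −n_y/n_z = −0.01560.
|∇z| = √(a²+b²) = 0.40990, so dip δ = arctan(0.40990) = 22.29°.
True thickness = vertical thickness × cos δ = 54.2 × cos 22.29° = 50.2 m.

50.2 m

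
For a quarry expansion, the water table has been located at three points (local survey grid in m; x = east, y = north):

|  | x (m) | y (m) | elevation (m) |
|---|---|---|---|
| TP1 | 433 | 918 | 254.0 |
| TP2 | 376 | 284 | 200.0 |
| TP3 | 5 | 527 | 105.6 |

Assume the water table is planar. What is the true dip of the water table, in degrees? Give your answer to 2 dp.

16.64°

Two edge vectors: TP1→TP2 = (-57, -634, -54), TP1→TP3 = (-428, -391, -148.4).
Normal n = (TP1→TP2) × (TP1→TP3) = (72971.6, 14653.2, -249065).
So ∂z/∂x = −n_x/n_z = 0.29298 and ∂z/∂y = −n_y/n_z = 0.05883.
Gradient magnitude |∇z| = √(a² + b²) = √(0.08584 + 0.00346) = 0.29883.
True dip = arctan(0.29883) = 16.64°, dipping toward WSW (azimuth ≈ 259°).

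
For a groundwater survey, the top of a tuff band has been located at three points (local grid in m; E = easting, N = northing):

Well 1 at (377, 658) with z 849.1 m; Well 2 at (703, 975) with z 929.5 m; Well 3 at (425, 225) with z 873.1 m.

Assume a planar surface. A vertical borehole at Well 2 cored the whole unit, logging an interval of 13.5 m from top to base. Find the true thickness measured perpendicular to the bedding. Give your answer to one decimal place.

13.0 m

Two edge vectors: Well 1→Well 2 = (326, 317, 80.4), Well 1→Well 3 = (48, -433, 24).
Normal n = (Well 1→Well 2) × (Well 1→Well 3) = (42421.2, -3964.8, -156374).
So ∂z/∂E = −n_x/n_z = 0.27128 and ∂z/∂N = −n_y/n_z = −0.02535.
|∇z| = √(a²+b²) = 0.27246, so dip δ = arctan(0.27246) = 15.24°.
True thickness = vertical thickness × cos δ = 13.5 × cos 15.24° = 13.0 m.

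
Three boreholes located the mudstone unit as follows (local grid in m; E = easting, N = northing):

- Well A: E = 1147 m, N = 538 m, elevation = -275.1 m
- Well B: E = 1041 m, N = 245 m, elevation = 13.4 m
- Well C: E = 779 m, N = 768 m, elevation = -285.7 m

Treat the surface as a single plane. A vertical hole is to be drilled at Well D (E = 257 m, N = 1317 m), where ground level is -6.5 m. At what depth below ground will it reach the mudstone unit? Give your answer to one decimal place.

Two edge vectors: Well A→Well B = (-106, -293, 288.5), Well A→Well C = (-368, 230, -10.6).
Normal n = (Well A→Well B) × (Well A→Well C) = (-63249.2, -107291.6, -132204).
So ∂z/∂E = −n_x/n_z = −0.478421 and ∂z/∂N = −n_y/n_z = −0.811561.
Intercept c from Well A: -275.1 + 548.75 + 436.62 = 710.27.
At (257, 1317): z_contact = −122.95 − 1068.83 + 710.27 = -481.51 m.
Depth below ground = -6.5 − (-481.51) = 475.0 m.

475.0 m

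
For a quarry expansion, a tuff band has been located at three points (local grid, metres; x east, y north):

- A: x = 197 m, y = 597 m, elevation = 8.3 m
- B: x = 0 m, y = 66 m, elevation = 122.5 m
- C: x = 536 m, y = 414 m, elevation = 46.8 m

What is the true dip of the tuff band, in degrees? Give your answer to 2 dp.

Two edge vectors: A→B = (-197, -531, 114.2), A→C = (339, -183, 38.5).
Normal n = (A→B) × (A→C) = (455.1, 46298.3, 216060).
So ∂z/∂x = −n_x/n_z = −0.00211 and ∂z/∂y = −n_y/n_z = −0.21428.
Gradient magnitude |∇z| = √(a² + b²) = √(0.00000 + 0.04592) = 0.21429.
True dip = arctan(0.21429) = 12.10°, dipping toward N (azimuth ≈ 001°).

12.10°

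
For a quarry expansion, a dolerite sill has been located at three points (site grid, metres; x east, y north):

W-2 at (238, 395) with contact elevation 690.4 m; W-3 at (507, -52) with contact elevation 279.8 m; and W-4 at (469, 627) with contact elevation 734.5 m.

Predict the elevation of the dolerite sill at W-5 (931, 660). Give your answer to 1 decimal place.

Two edge vectors: W-2→W-3 = (269, -447, -410.6), W-2→W-4 = (231, 232, 44.1).
Normal n = (W-2→W-3) × (W-2→W-4) = (75546.5, -106711.5, 165665).
So ∂z/∂x = −n_x/n_z = −0.45602 and ∂z/∂y = −n_y/n_z = 0.64414.
Intercept c from W-2: 690.4 + 108.53 − 254.44 = 544.50.
At (931, 660): z = −424.6 + 425.1 + 544.50 = 545.1 m.

545.1 m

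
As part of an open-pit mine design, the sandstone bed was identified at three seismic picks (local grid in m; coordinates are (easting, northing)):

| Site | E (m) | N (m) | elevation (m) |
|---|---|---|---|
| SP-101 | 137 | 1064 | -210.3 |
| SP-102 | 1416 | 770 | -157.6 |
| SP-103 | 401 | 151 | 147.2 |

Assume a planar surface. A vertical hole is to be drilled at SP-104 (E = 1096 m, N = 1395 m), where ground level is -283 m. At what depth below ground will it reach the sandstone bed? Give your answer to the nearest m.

Two edge vectors: SP-101→SP-102 = (1279, -294, 52.7), SP-101→SP-103 = (264, -913, 357.5).
Normal n = (SP-101→SP-102) × (SP-101→SP-103) = (-56989.9, -443329.7, -1090111).
So ∂z/∂E = −n_x/n_z = −0.05228 and ∂z/∂N = −n_y/n_z = −0.40668.
Intercept c from SP-101: -210.3 + 7.16 + 432.71 = 229.57.
At (1096, 1395): z_contact = −57.3 − 567.3 + 229.57 = -395.0 m.
Depth below ground = -283 − (-395.0) = 112 m.

112 m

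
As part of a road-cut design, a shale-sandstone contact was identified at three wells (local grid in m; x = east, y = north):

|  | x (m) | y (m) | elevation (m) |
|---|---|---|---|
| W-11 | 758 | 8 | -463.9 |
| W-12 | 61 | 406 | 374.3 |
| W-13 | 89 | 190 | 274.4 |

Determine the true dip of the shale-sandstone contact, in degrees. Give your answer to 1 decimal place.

Two edge vectors: W-11→W-12 = (-697, 398, 838.2), W-11→W-13 = (-669, 182, 738.3).
Normal n = (W-11→W-12) × (W-11→W-13) = (141291, -46160.7, 139408).
So ∂z/∂x = −n_x/n_z = −1.01351 and ∂z/∂y = −n_y/n_z = 0.33112.
Gradient magnitude |∇z| = √(a² + b²) = √(1.02720 + 0.10964) = 1.06623.
True dip = arctan(1.06623) = 46.8°, dipping toward ESE (azimuth ≈ 108°).

46.8°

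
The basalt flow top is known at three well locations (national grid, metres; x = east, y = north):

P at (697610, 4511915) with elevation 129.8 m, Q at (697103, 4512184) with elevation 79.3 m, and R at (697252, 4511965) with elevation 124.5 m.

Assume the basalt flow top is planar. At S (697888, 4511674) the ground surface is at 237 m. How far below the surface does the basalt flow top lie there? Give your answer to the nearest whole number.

Two edge vectors: P→Q = (-507, 269, -50.5), P→R = (-358, 50, -5.3).
Normal n = (P→Q) × (P→R) = (1099.3, 15391.9, 70952).
So ∂z/∂x = −n_x/n_z = −0.01549357 and ∂z/∂y = −n_y/n_z = −0.21693398.
Intercept c from P: 129.8 + 10808.47 + 978787.69 = 989725.97.
At (697888, 4511674): z_contact = −10812.8 − 978735.4 + 989725.97 = 177.8 m.
Depth below ground = 237 − 177.8 = 59 m.

59 m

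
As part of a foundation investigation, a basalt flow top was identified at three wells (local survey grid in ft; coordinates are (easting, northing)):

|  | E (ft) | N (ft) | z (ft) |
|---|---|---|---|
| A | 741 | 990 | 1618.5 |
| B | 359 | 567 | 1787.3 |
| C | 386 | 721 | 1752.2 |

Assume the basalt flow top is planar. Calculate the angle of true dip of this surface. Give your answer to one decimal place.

Two edge vectors: A→B = (-382, -423, 168.8), A→C = (-355, -269, 133.7).
Normal n = (A→B) × (A→C) = (-11147.9, -8850.6, -47407).
So ∂z/∂E = −n_x/n_z = −0.23515 and ∂z/∂N = −n_y/n_z = −0.18669.
Gradient magnitude |∇z| = √(a² + b²) = √(0.05530 + 0.03485) = 0.30025.
True dip = arctan(0.30025) = 16.7°, dipping toward NE (azimuth ≈ 052°).

16.7°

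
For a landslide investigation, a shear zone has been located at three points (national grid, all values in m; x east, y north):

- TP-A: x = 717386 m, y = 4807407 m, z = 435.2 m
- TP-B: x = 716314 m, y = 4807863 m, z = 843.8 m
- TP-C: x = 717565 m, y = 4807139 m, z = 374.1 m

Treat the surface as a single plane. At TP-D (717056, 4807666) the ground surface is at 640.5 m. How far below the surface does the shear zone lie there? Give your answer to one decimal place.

Two edge vectors: TP-A→TP-B = (-1072, 456, 408.6), TP-A→TP-C = (179, -268, -61.1).
Normal n = (TP-A→TP-B) × (TP-A→TP-C) = (81643.2, 7640.2, 205672).
So ∂z/∂x = −n_x/n_z = −0.396958264 and ∂z/∂y = −n_y/n_z = −0.037147497.
Intercept c from TP-A: 435.2 + 284772.30 + 178583.14 = 463790.64.
At (717056, 4807666): z_contact = −284641.30 − 178592.76 + 463790.64 = 556.58 m.
Depth below ground = 640.5 − 556.58 = 83.9 m.

83.9 m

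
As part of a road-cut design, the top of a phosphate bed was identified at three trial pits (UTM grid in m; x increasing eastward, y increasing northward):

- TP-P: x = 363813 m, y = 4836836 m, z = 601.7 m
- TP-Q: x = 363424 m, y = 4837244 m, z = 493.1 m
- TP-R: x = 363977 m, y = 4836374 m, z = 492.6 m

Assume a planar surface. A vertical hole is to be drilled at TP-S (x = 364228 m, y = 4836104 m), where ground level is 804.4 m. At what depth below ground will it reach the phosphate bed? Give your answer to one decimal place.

245.3 m

Two edge vectors: TP-P→TP-Q = (-389, 408, -108.6), TP-P→TP-R = (164, -462, -109.1).
Normal n = (TP-P→TP-Q) × (TP-P→TP-R) = (-94686, -60250.3, 112806).
So ∂z/∂x = −n_x/n_z = 0.839370246 and ∂z/∂y = −n_y/n_z = 0.534105455.
Intercept c from TP-P: 601.7 − 305373.81 − 2583380.49 = −2888152.60.
At (364228, 4836104): z_contact = 305722.15 + 2582989.53 − 2888152.60 = 559.07 m.
Depth below ground = 804.4 − 559.07 = 245.3 m.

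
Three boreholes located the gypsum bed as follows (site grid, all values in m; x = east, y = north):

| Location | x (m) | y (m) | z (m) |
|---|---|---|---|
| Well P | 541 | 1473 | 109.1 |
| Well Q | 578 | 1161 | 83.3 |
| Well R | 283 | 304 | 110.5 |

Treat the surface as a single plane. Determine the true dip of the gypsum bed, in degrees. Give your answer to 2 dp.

Let the plane be z = a·x + b·y + c.
Well Q−Well P: 37a − 312b = −25.8;  Well R−Well P: −258a − 1169b = 1.4.
Solving gives a = −0.24725, b = 0.05337.
Gradient magnitude |∇z| = √(a² + b²) = √(0.06113 + 0.00285) = 0.25295.
True dip = arctan(0.25295) = 14.19°, dipping toward ESE (azimuth ≈ 102°).

14.19°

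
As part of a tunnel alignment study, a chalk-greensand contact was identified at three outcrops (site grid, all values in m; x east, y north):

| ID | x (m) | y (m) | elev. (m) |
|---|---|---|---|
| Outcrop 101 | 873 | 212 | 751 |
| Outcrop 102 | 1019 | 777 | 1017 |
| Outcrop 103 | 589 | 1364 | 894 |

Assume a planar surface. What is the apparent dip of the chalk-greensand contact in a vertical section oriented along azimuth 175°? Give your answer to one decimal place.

13.1°

Two edge vectors: Outcrop 101→Outcrop 102 = (146, 565, 266), Outcrop 101→Outcrop 103 = (-284, 1152, 143).
Normal n = (Outcrop 101→Outcrop 102) × (Outcrop 101→Outcrop 103) = (-225637, -96422, 328652).
So ∂z/∂x = −n_x/n_z = 0.68655 and ∂z/∂y = −n_y/n_z = 0.29339.
Unit vector along 175° is (sin 175°, cos 175°) = (0.0872, -0.9962).
Slope in that direction = a·(0.0872) + b·(-0.9962) = −0.23243.
Apparent dip = arctan|0.23243| = 13.1° (true dip is 36.7°, so apparent ≤ true as expected).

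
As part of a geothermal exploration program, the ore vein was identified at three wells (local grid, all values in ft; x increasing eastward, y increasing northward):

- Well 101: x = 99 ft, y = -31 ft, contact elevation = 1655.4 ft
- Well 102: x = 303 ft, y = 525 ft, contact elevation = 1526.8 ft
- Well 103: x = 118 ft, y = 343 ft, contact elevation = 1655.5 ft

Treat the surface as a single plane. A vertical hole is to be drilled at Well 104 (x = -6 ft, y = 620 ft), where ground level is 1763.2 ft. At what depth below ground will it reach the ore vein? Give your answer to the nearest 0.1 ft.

6.5 ft

Two edge vectors: Well 101→Well 102 = (204, 556, -128.6), Well 101→Well 103 = (19, 374, 0.1).
Normal n = (Well 101→Well 102) × (Well 101→Well 103) = (48152, -2463.8, 65732).
So ∂z/∂x = −n_x/n_z = −0.73255 and ∂z/∂y = −n_y/n_z = 0.03748.
Intercept c from Well 101: 1655.4 + 72.52 + 1.16 = 1729.08.
At (-6, 620): z_contact = 4.40 + 23.24 + 1729.08 = 1756.72 ft.
Depth below ground = 1763.2 − 1756.72 = 6.5 ft.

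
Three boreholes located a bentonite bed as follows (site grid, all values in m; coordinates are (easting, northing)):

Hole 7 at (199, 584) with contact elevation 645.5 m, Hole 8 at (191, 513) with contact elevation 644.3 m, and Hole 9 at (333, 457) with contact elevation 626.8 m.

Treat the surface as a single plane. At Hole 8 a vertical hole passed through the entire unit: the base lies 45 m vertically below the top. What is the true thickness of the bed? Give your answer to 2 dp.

Let the plane be z = a·E + b·N + c.
Hole 8−Hole 7: −8a − 71b = −1.2;  Hole 9−Hole 7: 134a − 127b = −18.7.
Solving gives a = −0.11161, b = 0.02948.
|∇z| = √(a²+b²) = 0.11544, so dip δ = arctan(0.11544) = 6.59°.
True thickness = vertical thickness × cos δ = 45 × cos 6.59° = 44.70 m.

44.70 m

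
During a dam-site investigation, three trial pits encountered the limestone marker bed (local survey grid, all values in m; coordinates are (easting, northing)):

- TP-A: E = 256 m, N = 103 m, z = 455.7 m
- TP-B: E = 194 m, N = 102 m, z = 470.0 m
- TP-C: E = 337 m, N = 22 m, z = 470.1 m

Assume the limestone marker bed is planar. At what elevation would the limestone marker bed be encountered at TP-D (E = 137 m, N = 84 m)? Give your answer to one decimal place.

Two edge vectors: TP-A→TP-B = (-62, -1, 14.3), TP-A→TP-C = (81, -81, 14.4).
Normal n = (TP-A→TP-B) × (TP-A→TP-C) = (1143.9, 2051.1, 5103).
So ∂z/∂E = −n_x/n_z = −0.22416 and ∂z/∂N = −n_y/n_z = −0.40194.
Intercept c from TP-A: 455.7 + 57.39 + 41.40 = 554.49.
At (137, 84): z = −30.7 − 33.8 + 554.49 = 490.0 m.

490.0 m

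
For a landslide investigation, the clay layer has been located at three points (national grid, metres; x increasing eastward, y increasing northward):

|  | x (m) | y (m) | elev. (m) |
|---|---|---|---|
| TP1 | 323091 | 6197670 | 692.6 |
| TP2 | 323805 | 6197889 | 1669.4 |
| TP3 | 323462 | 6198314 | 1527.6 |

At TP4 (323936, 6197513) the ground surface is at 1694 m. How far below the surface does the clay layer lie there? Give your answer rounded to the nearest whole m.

Let the plane be z = a·x + b·y + c.
TP2−TP1: 714a + 219b = 976.8;  TP3−TP1: 371a + 644b = 835.
Solving gives a = 1.17863998, b = 0.61758473.
Then c = 692.6 − a·323091 − b·6197670 = −4207701.75.
At (323936, 6197513): z_contact = 381803.9 + 3827489.4 − 4207701.75 = 1591.6 m.
Depth below ground = 1694 − 1591.6 = 102 m.

102 m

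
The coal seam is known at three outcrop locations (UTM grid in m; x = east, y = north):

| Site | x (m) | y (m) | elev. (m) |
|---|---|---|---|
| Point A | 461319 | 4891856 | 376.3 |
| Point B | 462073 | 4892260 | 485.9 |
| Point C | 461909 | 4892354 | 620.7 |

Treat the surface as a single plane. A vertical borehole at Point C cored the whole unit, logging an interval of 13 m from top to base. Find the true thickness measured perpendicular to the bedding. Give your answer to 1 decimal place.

Let the plane be z = a·x + b·y + c.
Point B−Point A: 754a + 404b = 109.6;  Point C−Point A: 590a + 498b = 244.4.
Solving gives a = −0.32200, b = 0.87225.
|∇z| = √(a²+b²) = 0.92979, so dip δ = arctan(0.92979) = 42.92°.
True thickness = vertical thickness × cos δ = 13 × cos 42.92° = 9.5 m.

9.5 m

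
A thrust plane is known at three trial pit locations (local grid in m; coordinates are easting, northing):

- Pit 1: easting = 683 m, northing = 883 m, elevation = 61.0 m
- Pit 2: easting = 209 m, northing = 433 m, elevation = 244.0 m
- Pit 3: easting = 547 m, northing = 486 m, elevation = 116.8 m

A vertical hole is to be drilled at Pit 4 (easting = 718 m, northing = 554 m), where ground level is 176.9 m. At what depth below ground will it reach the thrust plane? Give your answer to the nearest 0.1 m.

Two edge vectors: Pit 1→Pit 2 = (-474, -450, 183), Pit 1→Pit 3 = (-136, -397, 55.8).
Normal n = (Pit 1→Pit 2) × (Pit 1→Pit 3) = (47541, 1561.2, 126978).
So ∂z/∂easting = −n_x/n_z = −0.37440 and ∂z/∂northing = −n_y/n_z = −0.01230.
Intercept c from Pit 1: 61 + 255.72 + 10.86 = 327.57.
At (718, 554): z_contact = −268.82 − 6.81 + 327.57 = 51.94 m.
Depth below ground = 176.9 − 51.94 = 125.0 m.

125.0 m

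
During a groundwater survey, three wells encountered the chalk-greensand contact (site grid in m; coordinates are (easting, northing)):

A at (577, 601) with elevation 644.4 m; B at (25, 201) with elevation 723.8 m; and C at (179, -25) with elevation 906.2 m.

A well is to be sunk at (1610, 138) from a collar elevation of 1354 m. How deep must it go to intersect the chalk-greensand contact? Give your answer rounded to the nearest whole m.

124 m

Two edge vectors: A→B = (-552, -400, 79.4), A→C = (-398, -626, 261.8).
Normal n = (A→B) × (A→C) = (-55015.6, 112912.4, 186352).
So ∂z/∂E = −n_x/n_z = 0.29522 and ∂z/∂N = −n_y/n_z = −0.60591.
Intercept c from A: 644.4 − 170.34 + 364.15 = 838.21.
At (1610, 138): z_contact = 475.3 − 83.6 + 838.21 = 1229.9 m.
Depth below ground = 1354 − 1229.9 = 124 m.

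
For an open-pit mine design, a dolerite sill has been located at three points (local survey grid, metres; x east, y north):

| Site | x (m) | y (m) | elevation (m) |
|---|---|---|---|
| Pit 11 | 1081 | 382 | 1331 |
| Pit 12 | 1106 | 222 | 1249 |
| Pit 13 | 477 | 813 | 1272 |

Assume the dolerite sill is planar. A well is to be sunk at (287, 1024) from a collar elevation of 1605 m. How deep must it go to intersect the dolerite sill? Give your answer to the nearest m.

Two edge vectors: Pit 11→Pit 12 = (25, -160, -82), Pit 11→Pit 13 = (-604, 431, -59).
Normal n = (Pit 11→Pit 12) × (Pit 11→Pit 13) = (44782, 51003, -85865).
So ∂z/∂x = −n_x/n_z = 0.52154 and ∂z/∂y = −n_y/n_z = 0.59399.
Intercept c from Pit 11: 1331 − 563.78 − 226.90 = 540.31.
At (287, 1024): z_contact = 149.7 + 608.2 + 540.31 = 1298.2 m.
Depth below ground = 1605 − 1298.2 = 307 m.

307 m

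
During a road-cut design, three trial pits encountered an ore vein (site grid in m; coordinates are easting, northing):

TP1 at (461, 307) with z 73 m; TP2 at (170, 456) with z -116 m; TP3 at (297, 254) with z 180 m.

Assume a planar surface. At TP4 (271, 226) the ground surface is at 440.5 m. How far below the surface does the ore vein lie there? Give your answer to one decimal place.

213.0 m

Two edge vectors: TP1→TP2 = (-291, 149, -189), TP1→TP3 = (-164, -53, 107).
Normal n = (TP1→TP2) × (TP1→TP3) = (5926, 62133, 39859).
So ∂z/∂easting = −n_x/n_z = −0.14867 and ∂z/∂northing = −n_y/n_z = −1.55882.
Intercept c from TP1: 73 + 68.54 + 478.56 = 620.10.
At (271, 226): z_contact = −40.29 − 352.29 + 620.10 = 227.51 m.
Depth below ground = 440.5 − 227.51 = 213.0 m.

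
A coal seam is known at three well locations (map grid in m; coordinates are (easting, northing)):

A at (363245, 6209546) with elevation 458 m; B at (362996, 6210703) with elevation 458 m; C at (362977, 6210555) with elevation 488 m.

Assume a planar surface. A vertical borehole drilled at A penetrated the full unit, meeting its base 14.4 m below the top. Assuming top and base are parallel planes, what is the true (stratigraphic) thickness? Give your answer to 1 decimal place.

12.3 m

Let the plane be z = a·E + b·N + c.
B−A: −249a + 1157b = 0;  C−A: −268a + 1009b = 30.
Solving gives a = −0.58995, b = −0.12697.
|∇z| = √(a²+b²) = 0.60346, so dip δ = arctan(0.60346) = 31.11°.
True thickness = vertical thickness × cos δ = 14.4 × cos 31.11° = 12.3 m.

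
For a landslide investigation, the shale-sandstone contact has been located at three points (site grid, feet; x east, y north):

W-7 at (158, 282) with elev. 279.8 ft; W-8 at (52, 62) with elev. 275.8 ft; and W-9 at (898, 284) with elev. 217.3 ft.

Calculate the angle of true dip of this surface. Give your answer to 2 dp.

Two edge vectors: W-7→W-8 = (-106, -220, -4), W-7→W-9 = (740, 2, -62.5).
Normal n = (W-7→W-8) × (W-7→W-9) = (13758, -9585, 162588).
So ∂z/∂x = −n_x/n_z = −0.08462 and ∂z/∂y = −n_y/n_z = 0.05895.
Gradient magnitude |∇z| = √(a² + b²) = √(0.00716 + 0.00348) = 0.10313.
True dip = arctan(0.10313) = 5.89°, dipping toward SE (azimuth ≈ 125°).

5.89°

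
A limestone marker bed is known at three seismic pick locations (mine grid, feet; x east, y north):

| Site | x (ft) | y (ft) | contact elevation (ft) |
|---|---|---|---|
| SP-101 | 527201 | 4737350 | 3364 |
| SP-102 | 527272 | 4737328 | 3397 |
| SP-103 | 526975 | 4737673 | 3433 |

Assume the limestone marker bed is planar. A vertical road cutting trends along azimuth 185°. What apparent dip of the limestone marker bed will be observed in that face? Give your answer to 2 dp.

Two edge vectors: SP-101→SP-102 = (71, -22, 33), SP-101→SP-103 = (-226, 323, 69).
Normal n = (SP-101→SP-102) × (SP-101→SP-103) = (-12177, -12357, 17961).
So ∂z/∂x = −n_x/n_z = 0.67797 and ∂z/∂y = −n_y/n_z = 0.68799.
Unit vector along 185° is (sin 185°, cos 185°) = (-0.0872, -0.9962).
Slope in that direction = a·(-0.0872) + b·(-0.9962) = −0.74446.
Apparent dip = arctan|0.74446| = 36.67° (true dip is 44.0°, so apparent ≤ true as expected).

36.67°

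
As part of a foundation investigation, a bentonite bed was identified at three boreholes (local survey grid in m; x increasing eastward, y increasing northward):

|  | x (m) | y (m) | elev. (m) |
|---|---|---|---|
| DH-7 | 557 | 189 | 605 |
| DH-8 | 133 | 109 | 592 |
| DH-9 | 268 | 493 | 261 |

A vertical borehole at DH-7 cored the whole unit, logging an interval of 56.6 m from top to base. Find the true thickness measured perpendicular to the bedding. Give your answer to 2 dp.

Two edge vectors: DH-7→DH-8 = (-424, -80, -13), DH-7→DH-9 = (-289, 304, -344).
Normal n = (DH-7→DH-8) × (DH-7→DH-9) = (31472, -142099, -152016).
So ∂z/∂x = −n_x/n_z = 0.20703 and ∂z/∂y = −n_y/n_z = −0.93476.
|∇z| = √(a²+b²) = 0.95742, so dip δ = arctan(0.95742) = 43.75°.
True thickness = vertical thickness × cos δ = 56.6 × cos 43.75° = 40.88 m.

40.88 m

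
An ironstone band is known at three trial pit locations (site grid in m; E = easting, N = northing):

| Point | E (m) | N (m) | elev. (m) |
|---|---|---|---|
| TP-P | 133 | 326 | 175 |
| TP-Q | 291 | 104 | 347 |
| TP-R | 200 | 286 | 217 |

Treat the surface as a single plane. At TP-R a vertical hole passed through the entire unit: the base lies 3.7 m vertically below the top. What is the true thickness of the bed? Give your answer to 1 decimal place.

Let the plane be z = a·E + b·N + c.
TP-Q−TP-P: 158a − 222b = 172;  TP-R−TP-P: 67a − 40b = 42.
Solving gives a = 0.28571, b = −0.57143.
|∇z| = √(a²+b²) = 0.63888, so dip δ = arctan(0.63888) = 32.57°.
True thickness = vertical thickness × cos δ = 3.7 × cos 32.57° = 3.1 m.

3.1 m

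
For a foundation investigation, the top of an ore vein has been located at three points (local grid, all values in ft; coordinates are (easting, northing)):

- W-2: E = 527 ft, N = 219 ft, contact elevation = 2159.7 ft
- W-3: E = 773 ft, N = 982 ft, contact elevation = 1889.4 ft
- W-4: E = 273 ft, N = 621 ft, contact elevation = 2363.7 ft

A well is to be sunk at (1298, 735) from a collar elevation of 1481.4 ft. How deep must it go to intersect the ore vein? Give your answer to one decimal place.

Let the plane be z = a·E + b·N + c.
W-3−W-2: 246a + 763b = −270.3;  W-4−W-2: −254a + 402b = 204.
Solving gives a = −0.903034, b = −0.063111.
Then c = 2159.7 − a·527 − b·219 = 2649.42.
At (1298, 735): z_contact = −1172.14 − 46.39 + 2649.42 = 1430.90 ft.
Depth below ground = 1481.4 − 1430.90 = 50.5 ft.

50.5 ft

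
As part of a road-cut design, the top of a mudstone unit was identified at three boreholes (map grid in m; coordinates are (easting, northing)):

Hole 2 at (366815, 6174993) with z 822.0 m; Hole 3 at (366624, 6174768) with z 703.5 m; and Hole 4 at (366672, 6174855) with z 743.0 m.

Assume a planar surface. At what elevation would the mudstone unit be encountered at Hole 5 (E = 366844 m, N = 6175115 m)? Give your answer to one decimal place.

868.0 m

Let the plane be z = a·E + b·N + c.
Hole 3−Hole 2: −191a − 225b = −118.5;  Hole 4−Hole 2: −143a − 138b = −79.
Solving gives a = 0.244455905, b = 0.319150765.
Then c = 822 − a·366815 − b·6174993 = −2059601.83.
At (366844, 6175115): z = 89677.2 + 1970792.7 − 2059601.83 = 868.0 m.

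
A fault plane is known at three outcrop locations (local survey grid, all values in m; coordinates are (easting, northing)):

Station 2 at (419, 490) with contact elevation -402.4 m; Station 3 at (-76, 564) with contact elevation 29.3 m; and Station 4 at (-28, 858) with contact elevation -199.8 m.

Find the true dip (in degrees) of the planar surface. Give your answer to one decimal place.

48.9°

Let the plane be z = a·E + b·N + c.
Station 3−Station 2: −495a + 74b = 431.7;  Station 4−Station 2: −447a + 368b = 202.6.
Solving gives a = −0.96506, b = −0.62169.
Gradient magnitude |∇z| = √(a² + b²) = √(0.93134 + 0.38650) = 1.14797.
True dip = arctan(1.14797) = 48.9°, dipping toward ENE (azimuth ≈ 057°).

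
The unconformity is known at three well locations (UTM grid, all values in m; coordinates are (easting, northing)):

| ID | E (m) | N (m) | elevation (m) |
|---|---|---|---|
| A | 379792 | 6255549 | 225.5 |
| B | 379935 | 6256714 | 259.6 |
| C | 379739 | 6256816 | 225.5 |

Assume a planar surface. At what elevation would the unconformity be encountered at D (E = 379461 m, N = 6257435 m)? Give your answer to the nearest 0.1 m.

Let the plane be z = a·E + b·N + c.
B−A: 143a + 1165b = 34.1;  C−A: −53a + 1267b = 0.
Solving gives a = 0.177851280, b = 0.007439714.
Then c = 225.5 − a·379792 − b·6255549 = −113860.49.
At (379461, 6257435): z = 67487.6 + 46553.5 − 113860.49 = 180.7 m.

180.7 m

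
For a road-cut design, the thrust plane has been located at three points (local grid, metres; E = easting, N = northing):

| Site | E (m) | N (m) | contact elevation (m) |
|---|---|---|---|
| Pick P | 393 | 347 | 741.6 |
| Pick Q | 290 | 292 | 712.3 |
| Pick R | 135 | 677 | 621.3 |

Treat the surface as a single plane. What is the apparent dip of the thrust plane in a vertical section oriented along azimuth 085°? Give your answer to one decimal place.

18.2°

Let the plane be z = a·E + b·N + c.
Pick Q−Pick P: −103a − 55b = −29.3;  Pick R−Pick P: −258a + 330b = −120.3.
Solving gives a = 0.33801, b = −0.10028.
Unit vector along 085° is (sin 85°, cos 85°) = (0.9962, 0.0872).
Slope in that direction = a·(0.9962) + b·(0.0872) = 0.32799.
Apparent dip = arctan|0.32799| = 18.2° (true dip is 19.4°, so apparent ≤ true as expected).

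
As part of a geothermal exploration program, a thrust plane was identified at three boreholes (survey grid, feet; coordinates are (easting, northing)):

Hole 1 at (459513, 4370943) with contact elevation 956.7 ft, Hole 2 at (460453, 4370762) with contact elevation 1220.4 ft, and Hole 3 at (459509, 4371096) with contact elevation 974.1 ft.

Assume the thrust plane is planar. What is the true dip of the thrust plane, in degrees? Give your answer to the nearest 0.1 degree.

18.1°

Let the plane be z = a·E + b·N + c.
Hole 2−Hole 1: 940a − 181b = 263.7;  Hole 3−Hole 1: −4a + 153b = 17.4.
Solving gives a = 0.30396, b = 0.12167.
Gradient magnitude |∇z| = √(a² + b²) = √(0.09239 + 0.01480) = 0.32741.
True dip = arctan(0.32741) = 18.1°, dipping toward WSW (azimuth ≈ 248°).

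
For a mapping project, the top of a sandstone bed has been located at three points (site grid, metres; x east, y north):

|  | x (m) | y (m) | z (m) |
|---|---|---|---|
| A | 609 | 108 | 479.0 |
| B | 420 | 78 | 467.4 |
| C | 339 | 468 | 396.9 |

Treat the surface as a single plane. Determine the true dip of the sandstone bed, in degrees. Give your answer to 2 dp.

Let the plane be z = a·x + b·y + c.
B−A: −189a − 30b = −11.6;  C−A: −270a + 360b = −82.1.
Solving gives a = 0.08719, b = −0.16266.
Gradient magnitude |∇z| = √(a² + b²) = √(0.00760 + 0.02646) = 0.18456.
True dip = arctan(0.18456) = 10.46°, dipping toward NNW (azimuth ≈ 332°).

10.46°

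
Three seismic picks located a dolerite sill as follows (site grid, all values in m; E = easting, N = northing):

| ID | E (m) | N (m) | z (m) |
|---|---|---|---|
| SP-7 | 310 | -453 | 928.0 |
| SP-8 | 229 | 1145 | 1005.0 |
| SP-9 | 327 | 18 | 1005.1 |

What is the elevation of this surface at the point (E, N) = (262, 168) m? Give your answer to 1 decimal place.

Two edge vectors: SP-7→SP-8 = (-81, 1598, 77), SP-7→SP-9 = (17, 471, 77.1).
Normal n = (SP-7→SP-8) × (SP-7→SP-9) = (86938.8, 7554.1, -65317).
So ∂z/∂E = −n_x/n_z = 1.331029 and ∂z/∂N = −n_y/n_z = 0.115653.
Intercept c from SP-7: 928 − 412.62 + 52.39 = 567.77.
At (262, 168): z = 348.7 + 19.4 + 567.77 = 935.9 m.

935.9 m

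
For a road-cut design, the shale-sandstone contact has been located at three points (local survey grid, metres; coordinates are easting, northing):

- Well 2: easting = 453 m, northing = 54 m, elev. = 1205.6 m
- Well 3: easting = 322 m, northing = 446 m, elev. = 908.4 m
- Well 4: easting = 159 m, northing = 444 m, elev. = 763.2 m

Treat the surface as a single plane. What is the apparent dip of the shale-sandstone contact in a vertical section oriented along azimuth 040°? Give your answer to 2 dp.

Let the plane be z = a·easting + b·northing + c.
Well 3−Well 2: −131a + 392b = −297.2;  Well 4−Well 2: −294a + 390b = −442.4.
Solving gives a = 0.89642, b = −0.45859.
Unit vector along 040° is (sin 40°, cos 40°) = (0.6428, 0.7660).
Slope in that direction = a·(0.6428) + b·(0.7660) = 0.22491.
Apparent dip = arctan|0.22491| = 12.68° (true dip is 45.2°, so apparent ≤ true as expected).

12.68°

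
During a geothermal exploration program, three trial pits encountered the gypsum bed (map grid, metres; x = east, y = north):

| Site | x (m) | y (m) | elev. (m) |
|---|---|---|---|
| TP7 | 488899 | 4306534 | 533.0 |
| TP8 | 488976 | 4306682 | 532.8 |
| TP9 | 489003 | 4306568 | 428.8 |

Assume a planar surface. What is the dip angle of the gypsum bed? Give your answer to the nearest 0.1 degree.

Let the plane be z = a·x + b·y + c.
TP8−TP7: 77a + 148b = −0.2;  TP9−TP7: 104a + 34b = −104.2.
Solving gives a = −1.20673, b = 0.62648.
Gradient magnitude |∇z| = √(a² + b²) = √(1.45620 + 0.39247) = 1.35966.
True dip = arctan(1.35966) = 53.7°, dipping toward ESE (azimuth ≈ 117°).

53.7°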